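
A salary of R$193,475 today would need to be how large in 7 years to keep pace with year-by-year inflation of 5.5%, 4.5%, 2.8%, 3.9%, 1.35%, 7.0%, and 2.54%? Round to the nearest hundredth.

R$253,339.62

Cumulative price-level factor: 1.055 × 1.045 × 1.028 × 1.039 × 1.0135 × 1.070 × 1.0254 ≈ 1.3094178475.
Multiplying R$193,475 by the price-level factor gives the future nominal sum.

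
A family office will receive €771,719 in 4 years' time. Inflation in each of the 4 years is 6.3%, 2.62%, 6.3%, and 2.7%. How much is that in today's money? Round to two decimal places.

Price-level factor over 4 years: 1.063 × 1.0262 × 1.063 × 1.027 ≈ 1.1908826909.
Purchasing power today: €771,719 divided by that factor.

€648,022.69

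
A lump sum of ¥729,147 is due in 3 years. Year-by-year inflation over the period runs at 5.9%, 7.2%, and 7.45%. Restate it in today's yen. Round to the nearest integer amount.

¥597,748

Price-level factor over 3 years: 1.059 × 1.072 × 1.0745 = 1.219823976.
Purchasing power today: ¥729,147 divided by that factor.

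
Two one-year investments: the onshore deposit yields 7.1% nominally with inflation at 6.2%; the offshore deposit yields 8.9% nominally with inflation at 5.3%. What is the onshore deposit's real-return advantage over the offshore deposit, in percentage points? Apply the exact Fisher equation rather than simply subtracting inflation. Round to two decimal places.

-2.57

The onshore deposit real return: 1.071/1.062 − 1 = 0.847%.
The offshore deposit real return: 1.089/1.053 − 1 = 3.419%.
Difference: 0.847 − 3.419 = -2.572 pp.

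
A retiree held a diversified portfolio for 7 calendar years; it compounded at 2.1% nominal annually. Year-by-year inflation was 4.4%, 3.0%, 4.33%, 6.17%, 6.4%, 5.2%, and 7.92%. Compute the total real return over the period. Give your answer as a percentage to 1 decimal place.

Cumulative inflation factor: 1.044 × 1.030 × 1.0433 × 1.0617 × 1.064 × 1.052 × 1.0792 ≈ 1.43883.
Nominal growth factor: 1.15659. Real growth factor = 1.15659 / 1.43883 ≈ 0.80384.
Total real return ≈ -19.6155%.

-19.6%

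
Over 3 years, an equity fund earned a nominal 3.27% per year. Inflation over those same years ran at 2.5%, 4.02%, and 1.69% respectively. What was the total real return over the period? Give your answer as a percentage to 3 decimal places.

Cumulative inflation factor: 1.025 × 1.0402 × 1.0169 ≈ 1.08422.
Nominal growth factor: 1.10134. Real growth factor = 1.10134 / 1.08422 ≈ 1.01579.
Total real return ≈ 1.5789%.

1.579%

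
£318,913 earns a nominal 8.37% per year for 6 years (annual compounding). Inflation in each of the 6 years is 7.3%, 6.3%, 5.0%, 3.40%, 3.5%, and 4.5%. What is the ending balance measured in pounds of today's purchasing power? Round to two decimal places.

£385,680.07

Nominal value at maturity: £318,913 × (1 + 8.37%)^6 ≈ £516,567.01.
Price-level factor over 6 years: 1.073 × 1.063 × 1.050 × 1.0340 × 1.035 × 1.045 ≈ 1.3393665997.
The maturity value deflated by that factor is the answer in today's purchasing power.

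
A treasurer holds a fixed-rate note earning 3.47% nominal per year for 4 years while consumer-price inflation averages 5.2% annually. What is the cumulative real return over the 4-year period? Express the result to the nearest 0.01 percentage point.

-6.42%

The annual real rate is (1+3.47%)/(1+5.2%) − 1 = -1.6445%.
Compounded over 4 years: (1 + -0.016445)^4 − 1 ≈ -0.06417.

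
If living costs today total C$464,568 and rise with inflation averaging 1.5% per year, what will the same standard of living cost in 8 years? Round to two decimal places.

C$523,332.41

Cumulative price-level factor: (1+1.5%)^8 ≈ 1.1264925866.
The nominal amount required is C$464,568 scaled up by that factor.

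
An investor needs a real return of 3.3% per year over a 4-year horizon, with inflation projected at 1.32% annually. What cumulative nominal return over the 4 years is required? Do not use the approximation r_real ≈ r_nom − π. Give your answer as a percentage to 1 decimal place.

Required annual nominal rate: (1+3.3%)(1+1.32%) − 1 = 4.66356%.
Cumulative over 4 years: (1 + 0.0466356)^4 − 1 ≈ 0.20000.

20.0%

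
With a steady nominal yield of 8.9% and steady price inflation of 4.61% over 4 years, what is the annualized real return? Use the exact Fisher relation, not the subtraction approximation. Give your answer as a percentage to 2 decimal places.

With constant rates the annual real return is the same each year: (1+8.9%)/(1+4.61%) − 1 = 0.04101.

4.10%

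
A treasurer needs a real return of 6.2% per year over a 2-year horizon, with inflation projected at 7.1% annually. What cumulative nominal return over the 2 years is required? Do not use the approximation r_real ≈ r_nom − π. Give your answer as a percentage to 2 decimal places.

Required annual nominal rate: (1+6.2%)(1+7.1%) − 1 = 13.7402%.
Cumulative over 2 years: (1 + 0.137402)^2 − 1 ≈ 0.29368.

29.37%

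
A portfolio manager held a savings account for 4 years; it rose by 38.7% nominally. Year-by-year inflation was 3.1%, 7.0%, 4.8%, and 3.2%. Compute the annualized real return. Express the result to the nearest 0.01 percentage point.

3.84%

Cumulative inflation factor: 1.031 × 1.070 × 1.048 × 1.032 ≈ 1.19312.
Nominal growth factor: 1.38700. Real growth factor = 1.38700 / 1.19312 ≈ 1.16250.
Annualized: 1.16250^(1/4) − 1 ≈ 0.03836.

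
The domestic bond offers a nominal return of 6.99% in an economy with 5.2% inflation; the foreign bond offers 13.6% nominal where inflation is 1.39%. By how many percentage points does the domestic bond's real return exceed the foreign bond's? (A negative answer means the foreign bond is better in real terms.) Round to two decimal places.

-10.34

The domestic bond real return: 1.0699/1.052 − 1 = 1.702%.
The foreign bond real return: 1.136/1.0139 − 1 = 12.043%.
Difference: 1.702 − 12.043 = -10.341 pp.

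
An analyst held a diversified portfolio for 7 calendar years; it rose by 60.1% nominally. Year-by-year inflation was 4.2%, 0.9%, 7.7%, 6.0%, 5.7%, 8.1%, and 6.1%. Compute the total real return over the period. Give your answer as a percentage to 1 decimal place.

Cumulative inflation factor: 1.042 × 1.009 × 1.077 × 1.060 × 1.057 × 1.081 × 1.061 ≈ 1.45511.
Nominal growth factor: 1.60100. Real growth factor = 1.60100 / 1.45511 ≈ 1.10026.
Total real return ≈ 10.0259%.

10.0%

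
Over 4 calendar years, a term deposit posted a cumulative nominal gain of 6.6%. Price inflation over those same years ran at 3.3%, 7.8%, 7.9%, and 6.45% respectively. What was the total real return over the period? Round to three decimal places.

-16.657%

Cumulative inflation factor: 1.033 × 1.078 × 1.079 × 1.0645 ≈ 1.27905.
Nominal growth factor: 1.06600. Real growth factor = 1.06600 / 1.27905 ≈ 0.83343.
Total real return ≈ -16.6566%.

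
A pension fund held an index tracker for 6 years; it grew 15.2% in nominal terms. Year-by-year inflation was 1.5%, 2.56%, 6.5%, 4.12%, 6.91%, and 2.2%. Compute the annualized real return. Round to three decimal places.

Cumulative inflation factor: 1.015 × 1.0256 × 1.065 × 1.0412 × 1.0691 × 1.022 ≈ 1.26124.
Nominal growth factor: 1.15200. Real growth factor = 1.15200 / 1.26124 ≈ 0.91339.
Annualized: 0.91339^(1/6) − 1 ≈ -0.01499.

-1.499%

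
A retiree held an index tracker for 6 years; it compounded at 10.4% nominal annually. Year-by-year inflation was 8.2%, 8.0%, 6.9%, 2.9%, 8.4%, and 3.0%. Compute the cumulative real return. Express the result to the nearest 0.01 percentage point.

Cumulative inflation factor: 1.082 × 1.080 × 1.069 × 1.029 × 1.084 × 1.030 ≈ 1.43519.
Nominal growth factor: 1.81057. Real growth factor = 1.81057 / 1.43519 ≈ 1.26155.
Total real return ≈ 26.1548%.

26.15%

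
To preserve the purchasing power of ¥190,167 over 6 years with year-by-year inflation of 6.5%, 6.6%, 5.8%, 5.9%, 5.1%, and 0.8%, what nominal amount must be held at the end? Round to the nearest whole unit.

Cumulative price-level factor: 1.065 × 1.066 × 1.058 × 1.059 × 1.051 × 1.008 ≈ 1.3475710996.
The nominal amount required is ¥190,167 scaled up by that factor.

¥256,264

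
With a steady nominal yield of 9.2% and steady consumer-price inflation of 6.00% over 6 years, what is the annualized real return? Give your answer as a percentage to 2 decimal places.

3.02%

With constant rates the annual real return is the same each year: (1+9.2%)/(1+6.00%) − 1 = 0.03019.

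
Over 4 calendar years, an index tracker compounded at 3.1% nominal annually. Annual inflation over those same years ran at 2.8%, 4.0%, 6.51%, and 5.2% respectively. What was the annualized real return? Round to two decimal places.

-1.45%

Cumulative inflation factor: 1.028 × 1.040 × 1.0651 × 1.052 ≈ 1.19793.
Nominal growth factor: 1.12989. Real growth factor = 1.12989 / 1.19793 ≈ 0.94320.
Annualized: 0.94320^(1/4) − 1 ≈ -0.01451.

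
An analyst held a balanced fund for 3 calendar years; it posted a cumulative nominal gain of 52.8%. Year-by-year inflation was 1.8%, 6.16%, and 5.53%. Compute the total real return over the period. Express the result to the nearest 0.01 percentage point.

33.98%

Cumulative inflation factor: 1.018 × 1.0616 × 1.0553 ≈ 1.14047.
Nominal growth factor: 1.52800. Real growth factor = 1.52800 / 1.14047 ≈ 1.33980.
Total real return ≈ 33.9796%.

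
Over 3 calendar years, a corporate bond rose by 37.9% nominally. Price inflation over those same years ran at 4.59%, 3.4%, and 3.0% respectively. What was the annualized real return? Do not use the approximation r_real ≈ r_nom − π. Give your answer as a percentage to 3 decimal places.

Cumulative inflation factor: 1.0459 × 1.034 × 1.030 ≈ 1.11390.
Nominal growth factor: 1.37900. Real growth factor = 1.37900 / 1.11390 ≈ 1.23799.
Annualized: 1.23799^(1/3) − 1 ≈ 0.07376.

7.376%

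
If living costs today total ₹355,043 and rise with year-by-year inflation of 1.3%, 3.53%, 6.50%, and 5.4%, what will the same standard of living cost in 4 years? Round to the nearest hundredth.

₹417,971.66

Cumulative price-level factor: 1.013 × 1.0353 × 1.0650 × 1.054 ≈ 1.1772423528.
Multiplying ₹355,043 by the price-level factor gives the future nominal sum.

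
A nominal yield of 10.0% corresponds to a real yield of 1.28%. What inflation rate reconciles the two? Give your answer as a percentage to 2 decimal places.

From (1+r_nom) = (1+r_real)(1+π), we get 1+π = (1 + 10.0%)/(1 + 1.28%) = 1.100/1.0128 ≈ 1.08610.
So π ≈ 8.6098%.

8.61%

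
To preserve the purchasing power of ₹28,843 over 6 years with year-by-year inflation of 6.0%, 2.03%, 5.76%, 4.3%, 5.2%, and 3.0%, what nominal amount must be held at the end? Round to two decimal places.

Cumulative price-level factor: 1.060 × 1.0203 × 1.0576 × 1.043 × 1.052 × 1.030 ≈ 1.2926842785.
The nominal amount required is ₹28,843 scaled up by that factor.

₹37,284.89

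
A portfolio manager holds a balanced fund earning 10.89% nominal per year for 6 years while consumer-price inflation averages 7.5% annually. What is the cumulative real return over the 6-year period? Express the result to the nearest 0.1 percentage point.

20.5%

The annual real rate is (1+10.89%)/(1+7.5%) − 1 = 3.1535%.
Compounded over 6 years: (1 + 0.031535)^6 − 1 ≈ 0.20477.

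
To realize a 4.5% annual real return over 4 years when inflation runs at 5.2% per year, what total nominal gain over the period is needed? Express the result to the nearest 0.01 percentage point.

46.06%

Required annual nominal rate: (1+4.5%)(1+5.2%) − 1 = 9.934%.
Cumulative over 4 years: (1 + 0.09934)^4 − 1 ≈ 0.46059.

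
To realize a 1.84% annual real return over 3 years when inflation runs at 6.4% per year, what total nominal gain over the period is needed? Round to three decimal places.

Required annual nominal rate: (1+1.84%)(1+6.4%) − 1 = 8.35776%.
Cumulative over 3 years: (1 + 0.0835776)^3 − 1 ≈ 0.27227.

27.227%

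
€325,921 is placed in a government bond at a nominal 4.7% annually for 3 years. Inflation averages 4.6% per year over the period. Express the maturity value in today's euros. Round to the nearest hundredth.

€326,856.66

Nominal value at maturity: €325,921 × (1 + 4.7%)^3 ≈ €374,069.58.
Price-level factor over 3 years: (1 + 4.6%)^3 = 1.144445336.
Dividing the nominal maturity value by the price-level factor gives the value in today's money.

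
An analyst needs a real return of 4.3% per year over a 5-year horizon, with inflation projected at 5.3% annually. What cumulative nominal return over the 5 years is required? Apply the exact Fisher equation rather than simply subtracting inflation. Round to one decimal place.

Required annual nominal rate: (1+4.3%)(1+5.3%) − 1 = 9.8279%.
Cumulative over 5 years: (1 + 0.098279)^5 − 1 ≈ 0.59795.

59.8%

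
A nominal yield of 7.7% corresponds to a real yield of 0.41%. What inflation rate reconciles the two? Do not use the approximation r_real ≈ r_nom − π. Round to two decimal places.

From (1+r_nom) = (1+r_real)(1+π), we get 1+π = (1 + 7.7%)/(1 + 0.41%) = 1.077/1.0041 ≈ 1.07260.
So π ≈ 7.2602%.

7.26%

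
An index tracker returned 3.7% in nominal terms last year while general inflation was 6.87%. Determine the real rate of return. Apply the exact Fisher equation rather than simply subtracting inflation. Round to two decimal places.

Real return via the Fisher equation: (1 + 3.7%)/(1 + 6.87%) − 1 = 1.037/1.0687 − 1 ≈ -0.02966.

-2.97%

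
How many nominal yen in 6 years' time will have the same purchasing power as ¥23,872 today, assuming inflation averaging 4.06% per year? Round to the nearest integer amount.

Cumulative price-level factor: (1+4.06%)^6 ≈ 1.2697052910.
The nominal amount required is ¥23,872 scaled up by that factor.

¥30,310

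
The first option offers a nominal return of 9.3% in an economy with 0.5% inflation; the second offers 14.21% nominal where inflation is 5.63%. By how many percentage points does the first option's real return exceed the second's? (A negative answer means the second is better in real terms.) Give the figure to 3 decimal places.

The first option real return: 1.093/1.005 − 1 = 8.7562%.
The second real return: 1.1421/1.0563 − 1 = 8.1227%.
Difference: 8.7562 − 8.1227 = 0.6335 pp.

0.634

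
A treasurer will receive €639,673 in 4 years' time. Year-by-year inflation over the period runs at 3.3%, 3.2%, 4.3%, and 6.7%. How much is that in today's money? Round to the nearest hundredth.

Price-level factor over 4 years: 1.033 × 1.032 × 1.043 × 1.067 ≈ 1.1863934673.
Purchasing power today: €639,673 divided by that factor.

€539,174.41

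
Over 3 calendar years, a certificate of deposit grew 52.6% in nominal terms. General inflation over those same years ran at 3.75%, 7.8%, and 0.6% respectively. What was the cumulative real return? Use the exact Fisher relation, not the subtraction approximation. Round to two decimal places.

35.63%

Cumulative inflation factor: 1.0375 × 1.078 × 1.006 ≈ 1.12514.
Nominal growth factor: 1.52600. Real growth factor = 1.52600 / 1.12514 ≈ 1.35628.
Total real return ≈ 35.6281%.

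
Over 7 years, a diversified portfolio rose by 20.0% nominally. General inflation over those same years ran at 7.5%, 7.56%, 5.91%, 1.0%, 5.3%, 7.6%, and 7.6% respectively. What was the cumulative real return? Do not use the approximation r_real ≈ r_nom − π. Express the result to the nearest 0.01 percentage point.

Cumulative inflation factor: 1.075 × 1.0756 × 1.0591 × 1.010 × 1.053 × 1.076 × 1.076 ≈ 1.50789.
Nominal growth factor: 1.20000. Real growth factor = 1.20000 / 1.50789 ≈ 0.79581.
Total real return ≈ -20.4188%.

-20.42%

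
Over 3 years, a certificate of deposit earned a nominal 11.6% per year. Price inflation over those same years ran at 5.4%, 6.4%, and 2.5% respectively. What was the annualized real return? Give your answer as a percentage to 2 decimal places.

Cumulative inflation factor: 1.054 × 1.064 × 1.025 ≈ 1.14949.
Nominal growth factor: 1.38993. Real growth factor = 1.38993 / 1.14949 ≈ 1.20917.
Annualized: 1.20917^(1/3) − 1 ≈ 0.06536.

6.54%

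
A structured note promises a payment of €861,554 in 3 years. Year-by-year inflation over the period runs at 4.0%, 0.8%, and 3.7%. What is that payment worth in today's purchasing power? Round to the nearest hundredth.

Price-level factor over 3 years: 1.040 × 1.008 × 1.037 = 1.08710784.
Purchasing power today: €861,554 divided by that factor.

€792,519.35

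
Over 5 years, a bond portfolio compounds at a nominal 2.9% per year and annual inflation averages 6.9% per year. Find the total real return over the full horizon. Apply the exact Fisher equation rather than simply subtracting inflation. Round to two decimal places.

-17.36%

The annual real rate is (1+2.9%)/(1+6.9%) − 1 = -3.7418%.
Compounded over 5 years: (1 + -0.037418)^5 − 1 ≈ -0.17360.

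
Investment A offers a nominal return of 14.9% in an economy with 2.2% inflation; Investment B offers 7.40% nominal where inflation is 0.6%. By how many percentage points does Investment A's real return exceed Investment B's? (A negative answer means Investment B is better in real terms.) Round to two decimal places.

5.67

Investment A real return: 1.149/1.022 − 1 = 12.427%.
Investment B real return: 1.0740/1.006 − 1 = 6.759%.
Difference: 12.427 − 6.759 = 5.668 pp.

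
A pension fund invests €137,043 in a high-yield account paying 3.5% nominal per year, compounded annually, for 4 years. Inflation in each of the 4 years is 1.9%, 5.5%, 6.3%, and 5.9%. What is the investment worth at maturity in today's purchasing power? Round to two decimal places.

Nominal value at maturity: €137,043 × (1 + 3.5%)^4 ≈ €157,259.99.
Price-level factor over 4 years: 1.019 × 1.055 × 1.063 × 1.059 ≈ 1.2101964323.
Dividing the nominal maturity value by the price-level factor gives the value in today's money.

€129,945.84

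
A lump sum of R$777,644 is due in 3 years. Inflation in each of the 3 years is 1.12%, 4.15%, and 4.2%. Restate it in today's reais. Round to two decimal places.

Price-level factor over 3 years: 1.0112 × 1.0415 × 1.042 = 1.0973977216.
Purchasing power today: R$777,644 divided by that factor.

R$708,625.49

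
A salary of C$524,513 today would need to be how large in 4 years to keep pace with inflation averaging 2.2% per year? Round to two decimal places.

Cumulative price-level factor: (1+2.2%)^4 ≈ 1.0909468263.
The nominal amount required is C$524,513 scaled up by that factor.

C$572,215.79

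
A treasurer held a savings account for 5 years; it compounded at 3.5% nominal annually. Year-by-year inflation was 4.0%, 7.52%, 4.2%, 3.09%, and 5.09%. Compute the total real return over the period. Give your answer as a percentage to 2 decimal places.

-5.91%

Cumulative inflation factor: 1.040 × 1.0752 × 1.042 × 1.0309 × 1.0509 ≈ 1.26232.
Nominal growth factor: 1.18769. Real growth factor = 1.18769 / 1.26232 ≈ 0.94088.
Total real return ≈ -5.9122%.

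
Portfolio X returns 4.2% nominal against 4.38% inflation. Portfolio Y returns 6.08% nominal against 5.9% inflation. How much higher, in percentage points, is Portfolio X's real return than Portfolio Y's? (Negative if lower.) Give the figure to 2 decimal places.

-0.34

Portfolio X real return: 1.042/1.0438 − 1 = -0.172%.
Portfolio Y real return: 1.0608/1.059 − 1 = 0.170%.
Difference: -0.172 − 0.170 = -0.342 pp.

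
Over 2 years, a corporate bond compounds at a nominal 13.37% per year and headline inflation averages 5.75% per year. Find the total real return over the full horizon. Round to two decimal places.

14.93%

The annual real rate is (1+13.37%)/(1+5.75%) − 1 = 7.2057%.
Compounded over 2 years: (1 + 0.072057)^2 − 1 ≈ 0.14931.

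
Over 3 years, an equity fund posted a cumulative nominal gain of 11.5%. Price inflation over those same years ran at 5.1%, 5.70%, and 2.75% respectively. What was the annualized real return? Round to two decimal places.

-0.78%

Cumulative inflation factor: 1.051 × 1.0570 × 1.0275 ≈ 1.14146.
Nominal growth factor: 1.11500. Real growth factor = 1.11500 / 1.14146 ≈ 0.97682.
Annualized: 0.97682^(1/3) − 1 ≈ -0.00779.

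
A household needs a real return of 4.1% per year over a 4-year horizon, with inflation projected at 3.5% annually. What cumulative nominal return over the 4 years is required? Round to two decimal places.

34.76%

Required annual nominal rate: (1+4.1%)(1+3.5%) − 1 = 7.7435%.
Cumulative over 4 years: (1 + 0.077435)^4 − 1 ≈ 0.34761.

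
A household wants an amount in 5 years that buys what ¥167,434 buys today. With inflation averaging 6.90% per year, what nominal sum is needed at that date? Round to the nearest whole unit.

¥233,740

Cumulative price-level factor: (1+6.90%)^5 ≈ 1.3960099896.
Multiplying ¥167,434 by the price-level factor gives the future nominal sum.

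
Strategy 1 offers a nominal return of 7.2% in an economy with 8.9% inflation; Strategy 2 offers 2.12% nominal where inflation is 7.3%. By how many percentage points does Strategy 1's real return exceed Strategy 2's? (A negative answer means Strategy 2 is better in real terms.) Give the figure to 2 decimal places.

3.27

Strategy 1 real return: 1.072/1.089 − 1 = -1.561%.
Strategy 2 real return: 1.0212/1.073 − 1 = -4.828%.
Difference: -1.561 − (-4.828) = 3.267 pp.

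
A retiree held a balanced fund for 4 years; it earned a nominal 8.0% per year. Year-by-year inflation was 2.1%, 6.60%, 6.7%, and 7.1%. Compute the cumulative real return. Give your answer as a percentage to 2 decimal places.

9.39%

Cumulative inflation factor: 1.021 × 1.0660 × 1.067 × 1.071 ≈ 1.24376.
Nominal growth factor: 1.36049. Real growth factor = 1.36049 / 1.24376 ≈ 1.09385.
Total real return ≈ 9.3851%.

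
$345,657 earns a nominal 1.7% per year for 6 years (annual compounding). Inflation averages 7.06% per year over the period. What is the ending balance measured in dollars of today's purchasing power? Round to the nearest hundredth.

Nominal value at maturity: $345,657 × (1 + 1.7%)^6 ≈ $382,446.84.
Price-level factor over 6 years: (1 + 7.06%)^6 ≈ 1.5057866217.
The maturity value deflated by that factor is the answer in today's purchasing power.

$253,984.75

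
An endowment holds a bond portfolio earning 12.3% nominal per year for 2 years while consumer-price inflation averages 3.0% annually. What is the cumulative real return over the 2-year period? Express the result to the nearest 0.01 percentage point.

The annual real rate is (1+12.3%)/(1+3.0%) − 1 = 9.0291%.
Compounded over 2 years: (1 + 0.090291)^2 − 1 ≈ 0.18874.

18.87%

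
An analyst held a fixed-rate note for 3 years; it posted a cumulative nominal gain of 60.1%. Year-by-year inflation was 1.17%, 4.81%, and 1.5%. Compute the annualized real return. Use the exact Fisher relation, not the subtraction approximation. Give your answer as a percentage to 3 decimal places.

Cumulative inflation factor: 1.0117 × 1.0481 × 1.015 ≈ 1.07627.
Nominal growth factor: 1.60100. Real growth factor = 1.60100 / 1.07627 ≈ 1.48755.
Annualized: 1.48755^(1/3) − 1 ≈ 0.14154.

14.154%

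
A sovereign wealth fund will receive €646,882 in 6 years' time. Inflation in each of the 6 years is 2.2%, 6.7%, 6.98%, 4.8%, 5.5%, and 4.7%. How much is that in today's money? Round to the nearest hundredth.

Price-level factor over 6 years: 1.022 × 1.067 × 1.0698 × 1.048 × 1.055 × 1.047 ≈ 1.3504494513.
Purchasing power today: €646,882 divided by that factor.

€479,012.38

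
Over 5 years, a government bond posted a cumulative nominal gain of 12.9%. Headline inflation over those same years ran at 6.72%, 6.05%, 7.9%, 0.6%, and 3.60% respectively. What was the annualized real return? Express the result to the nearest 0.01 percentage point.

Cumulative inflation factor: 1.0672 × 1.0605 × 1.079 × 1.006 × 1.0360 ≈ 1.27273.
Nominal growth factor: 1.12900. Real growth factor = 1.12900 / 1.27273 ≈ 0.88707.
Annualized: 0.88707^(1/5) − 1 ≈ -0.02368.

-2.37%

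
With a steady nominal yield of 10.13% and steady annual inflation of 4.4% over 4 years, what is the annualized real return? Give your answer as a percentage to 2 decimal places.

With constant rates the annual real return is the same each year: (1+10.13%)/(1+4.4%) − 1 = 0.05489.

5.49%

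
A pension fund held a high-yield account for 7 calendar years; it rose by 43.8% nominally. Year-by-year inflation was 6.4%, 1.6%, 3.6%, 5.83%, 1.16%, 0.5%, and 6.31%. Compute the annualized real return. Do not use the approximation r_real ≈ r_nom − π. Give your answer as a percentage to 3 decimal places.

Cumulative inflation factor: 1.064 × 1.016 × 1.036 × 1.0583 × 1.0116 × 1.005 × 1.0631 ≈ 1.28101.
Nominal growth factor: 1.43800. Real growth factor = 1.43800 / 1.28101 ≈ 1.12255.
Annualized: 1.12255^(1/7) − 1 ≈ 0.01665.

1.665%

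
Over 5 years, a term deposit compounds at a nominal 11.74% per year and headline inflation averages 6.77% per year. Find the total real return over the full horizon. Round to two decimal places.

25.54%

The annual real rate is (1+11.74%)/(1+6.77%) − 1 = 4.6549%.
Compounded over 5 years: (1 + 0.046549)^5 − 1 ≈ 0.25544.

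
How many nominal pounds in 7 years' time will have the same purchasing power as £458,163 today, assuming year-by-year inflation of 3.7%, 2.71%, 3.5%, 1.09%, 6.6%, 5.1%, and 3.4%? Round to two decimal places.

Cumulative price-level factor: 1.037 × 1.0271 × 1.035 × 1.0109 × 1.066 × 1.051 × 1.034 ≈ 1.2909829049.
Multiplying £458,163 by the price-level factor gives the future nominal sum.

£591,480.60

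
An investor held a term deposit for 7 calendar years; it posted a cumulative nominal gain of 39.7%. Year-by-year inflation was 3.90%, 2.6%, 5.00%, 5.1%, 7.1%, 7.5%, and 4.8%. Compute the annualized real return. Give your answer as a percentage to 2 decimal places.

Cumulative inflation factor: 1.0390 × 1.026 × 1.0500 × 1.051 × 1.071 × 1.075 × 1.048 ≈ 1.41943.
Nominal growth factor: 1.39700. Real growth factor = 1.39700 / 1.41943 ≈ 0.98420.
Annualized: 0.98420^(1/7) − 1 ≈ -0.00227.

-0.23%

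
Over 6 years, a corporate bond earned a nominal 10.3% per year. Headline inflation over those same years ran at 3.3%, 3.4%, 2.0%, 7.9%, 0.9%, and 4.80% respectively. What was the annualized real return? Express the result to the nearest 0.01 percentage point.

Cumulative inflation factor: 1.033 × 1.034 × 1.020 × 1.079 × 1.009 × 1.0480 ≈ 1.24307.
Nominal growth factor: 1.80075. Real growth factor = 1.80075 / 1.24307 ≈ 1.44863.
Annualized: 1.44863^(1/6) − 1 ≈ 0.06372.

6.37%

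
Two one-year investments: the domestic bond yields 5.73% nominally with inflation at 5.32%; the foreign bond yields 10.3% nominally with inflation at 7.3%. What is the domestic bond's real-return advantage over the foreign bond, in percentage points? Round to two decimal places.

-2.41

The domestic bond real return: 1.0573/1.0532 − 1 = 0.389%.
The foreign bond real return: 1.103/1.073 − 1 = 2.796%.
Difference: 0.389 − 2.796 = -2.407 pp.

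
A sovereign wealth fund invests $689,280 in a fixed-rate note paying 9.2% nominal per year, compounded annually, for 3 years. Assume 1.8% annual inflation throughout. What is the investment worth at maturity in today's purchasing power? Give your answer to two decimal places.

$850,785.85

Nominal value at maturity: $689,280 × (1 + 9.2%)^3 ≈ $897,560.21.
Price-level factor over 3 years: (1 + 1.8%)^3 = 1.054977832.
The maturity value deflated by that factor is the answer in today's purchasing power.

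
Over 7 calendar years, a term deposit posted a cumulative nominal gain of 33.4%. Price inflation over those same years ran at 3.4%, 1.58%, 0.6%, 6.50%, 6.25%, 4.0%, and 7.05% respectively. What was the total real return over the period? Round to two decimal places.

0.21%

Cumulative inflation factor: 1.034 × 1.0158 × 1.006 × 1.0650 × 1.0625 × 1.040 × 1.0705 ≈ 1.33114.
Nominal growth factor: 1.33400. Real growth factor = 1.33400 / 1.33114 ≈ 1.00214.
Total real return ≈ 0.2145%.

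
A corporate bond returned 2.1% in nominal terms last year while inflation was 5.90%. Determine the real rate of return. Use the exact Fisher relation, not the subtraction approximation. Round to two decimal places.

Real return via the Fisher equation: (1 + 2.1%)/(1 + 5.90%) − 1 = 1.021/1.0590 − 1 ≈ -0.03588.

-3.59%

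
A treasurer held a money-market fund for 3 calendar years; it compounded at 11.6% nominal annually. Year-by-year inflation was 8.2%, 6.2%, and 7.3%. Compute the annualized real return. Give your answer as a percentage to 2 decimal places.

4.08%

Cumulative inflation factor: 1.082 × 1.062 × 1.073 ≈ 1.23297.
Nominal growth factor: 1.38993. Real growth factor = 1.38993 / 1.23297 ≈ 1.12730.
Annualized: 1.12730^(1/3) − 1 ≈ 0.04075.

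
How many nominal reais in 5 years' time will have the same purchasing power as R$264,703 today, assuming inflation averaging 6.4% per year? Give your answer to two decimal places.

Cumulative price-level factor: (1+6.4%)^5 ≈ 1.3636663998.
The nominal amount required is R$264,703 scaled up by that factor.

R$360,966.59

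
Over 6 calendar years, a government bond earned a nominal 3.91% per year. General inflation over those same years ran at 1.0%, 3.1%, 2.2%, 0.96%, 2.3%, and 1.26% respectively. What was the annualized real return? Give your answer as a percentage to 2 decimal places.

Cumulative inflation factor: 1.010 × 1.031 × 1.022 × 1.0096 × 1.023 × 1.0126 ≈ 1.11300.
Nominal growth factor: 1.25876. Real growth factor = 1.25876 / 1.11300 ≈ 1.13097.
Annualized: 1.13097^(1/6) − 1 ≈ 0.02072.

2.07%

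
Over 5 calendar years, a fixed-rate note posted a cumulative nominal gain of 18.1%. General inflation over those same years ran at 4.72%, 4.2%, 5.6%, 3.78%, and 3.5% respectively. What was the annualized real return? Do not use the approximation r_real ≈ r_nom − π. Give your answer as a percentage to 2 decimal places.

Cumulative inflation factor: 1.0472 × 1.042 × 1.056 × 1.0378 × 1.035 ≈ 1.23770.
Nominal growth factor: 1.18100. Real growth factor = 1.18100 / 1.23770 ≈ 0.95419.
Annualized: 0.95419^(1/5) − 1 ≈ -0.00933.

-0.93%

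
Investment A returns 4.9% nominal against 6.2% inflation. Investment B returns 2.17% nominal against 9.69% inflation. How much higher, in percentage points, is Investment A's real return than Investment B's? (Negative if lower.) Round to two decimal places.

Investment A real return: 1.049/1.062 − 1 = -1.224%.
Investment B real return: 1.0217/1.0969 − 1 = -6.856%.
Difference: -1.224 − (-6.856) = 5.632 pp.

5.63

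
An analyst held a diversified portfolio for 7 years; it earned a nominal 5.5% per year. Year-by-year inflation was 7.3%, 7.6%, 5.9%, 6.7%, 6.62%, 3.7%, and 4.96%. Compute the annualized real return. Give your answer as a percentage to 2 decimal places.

-0.57%

Cumulative inflation factor: 1.073 × 1.076 × 1.059 × 1.067 × 1.0662 × 1.037 × 1.0496 ≈ 1.51396.
Nominal growth factor: 1.45468. Real growth factor = 1.45468 / 1.51396 ≈ 0.96085.
Annualized: 0.96085^(1/7) − 1 ≈ -0.00569.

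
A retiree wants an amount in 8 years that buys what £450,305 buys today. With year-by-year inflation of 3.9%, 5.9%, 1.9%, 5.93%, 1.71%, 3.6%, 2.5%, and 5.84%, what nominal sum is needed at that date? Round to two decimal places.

£611,376.22

Cumulative price-level factor: 1.039 × 1.059 × 1.019 × 1.0593 × 1.0171 × 1.036 × 1.025 × 1.0584 ≈ 1.3576935983.
Multiplying £450,305 by the price-level factor gives the future nominal sum.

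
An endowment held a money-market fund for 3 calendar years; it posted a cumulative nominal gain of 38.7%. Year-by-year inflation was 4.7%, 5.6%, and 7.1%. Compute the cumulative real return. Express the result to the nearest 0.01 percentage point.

17.13%

Cumulative inflation factor: 1.047 × 1.056 × 1.071 ≈ 1.18413.
Nominal growth factor: 1.38700. Real growth factor = 1.38700 / 1.18413 ≈ 1.17132.
Total real return ≈ 17.1322%.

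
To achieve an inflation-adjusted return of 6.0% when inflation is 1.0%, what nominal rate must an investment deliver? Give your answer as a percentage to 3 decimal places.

7.060%

By the Fisher equation, 1 + r_nom = (1 + 6.0%)(1 + 1.0%) = 1.060 × 1.010 = 1.0706.
So r_nom = 7.06%.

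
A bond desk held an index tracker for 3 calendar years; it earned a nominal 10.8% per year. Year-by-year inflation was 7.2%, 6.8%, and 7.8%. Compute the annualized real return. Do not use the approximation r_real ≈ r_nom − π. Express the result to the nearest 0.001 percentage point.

3.295%

Cumulative inflation factor: 1.072 × 1.068 × 1.078 ≈ 1.23420.
Nominal growth factor: 1.36025. Real growth factor = 1.36025 / 1.23420 ≈ 1.10213.
Annualized: 1.10213^(1/3) − 1 ≈ 0.03295.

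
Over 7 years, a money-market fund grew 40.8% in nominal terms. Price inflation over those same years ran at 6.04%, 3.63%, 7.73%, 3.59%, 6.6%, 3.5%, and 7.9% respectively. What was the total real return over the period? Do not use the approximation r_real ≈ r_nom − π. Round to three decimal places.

Cumulative inflation factor: 1.0604 × 1.0363 × 1.0773 × 1.0359 × 1.066 × 1.035 × 1.079 ≈ 1.45992.
Nominal growth factor: 1.40800. Real growth factor = 1.40800 / 1.45992 ≈ 0.96444.
Total real return ≈ -3.5563%.

-3.556%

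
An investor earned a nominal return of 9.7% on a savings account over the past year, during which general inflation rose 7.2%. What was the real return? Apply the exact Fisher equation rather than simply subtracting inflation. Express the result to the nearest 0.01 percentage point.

2.33%

Real return via the Fisher equation: (1 + 9.7%)/(1 + 7.2%) − 1 = 1.097/1.072 − 1 ≈ 0.02332.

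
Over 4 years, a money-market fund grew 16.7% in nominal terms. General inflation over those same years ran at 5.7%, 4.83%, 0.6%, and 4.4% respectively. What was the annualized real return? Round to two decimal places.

0.07%

Cumulative inflation factor: 1.057 × 1.0483 × 1.006 × 1.044 ≈ 1.16375.
Nominal growth factor: 1.16700. Real growth factor = 1.16700 / 1.16375 ≈ 1.00279.
Annualized: 1.00279^(1/4) − 1 ≈ 0.00070.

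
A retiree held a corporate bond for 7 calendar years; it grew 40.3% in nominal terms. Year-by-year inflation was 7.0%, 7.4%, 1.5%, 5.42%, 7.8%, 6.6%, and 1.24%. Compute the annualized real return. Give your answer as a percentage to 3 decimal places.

-0.277%

Cumulative inflation factor: 1.070 × 1.074 × 1.015 × 1.0542 × 1.078 × 1.066 × 1.0124 ≈ 1.43056.
Nominal growth factor: 1.40300. Real growth factor = 1.40300 / 1.43056 ≈ 0.98074.
Annualized: 0.98074^(1/7) − 1 ≈ -0.00277.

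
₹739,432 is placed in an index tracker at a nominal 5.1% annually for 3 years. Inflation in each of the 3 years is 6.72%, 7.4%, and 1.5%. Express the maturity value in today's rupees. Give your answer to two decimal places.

Nominal value at maturity: ₹739,432 × (1 + 5.1%)^3 ≈ ₹858,432.97.
Price-level factor over 3 years: 1.0672 × 1.074 × 1.015 = 1.163365392.
The maturity value deflated by that factor is the answer in today's purchasing power.

₹737,887.66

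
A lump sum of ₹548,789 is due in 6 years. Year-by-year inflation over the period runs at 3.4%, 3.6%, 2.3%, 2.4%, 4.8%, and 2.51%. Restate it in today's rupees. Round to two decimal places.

Price-level factor over 6 years: 1.034 × 1.036 × 1.023 × 1.024 × 1.048 × 1.0251 ≈ 1.2055449293.
Purchasing power today: ₹548,789 divided by that factor.

₹455,220.69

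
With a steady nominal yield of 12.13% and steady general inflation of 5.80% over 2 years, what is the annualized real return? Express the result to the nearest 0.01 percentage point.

5.98%

With constant rates the annual real return is the same each year: (1+12.13%)/(1+5.80%) − 1 = 0.05983.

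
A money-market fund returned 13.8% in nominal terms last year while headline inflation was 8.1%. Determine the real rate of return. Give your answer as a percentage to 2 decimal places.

5.27%

Real return via the Fisher equation: (1 + 13.8%)/(1 + 8.1%) − 1 = 1.138/1.081 − 1 ≈ 0.05273.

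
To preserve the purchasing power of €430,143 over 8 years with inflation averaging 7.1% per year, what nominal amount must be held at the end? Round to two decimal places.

€744,609.59

Cumulative price-level factor: (1+7.1%)^8 ≈ 1.7310745307.
The nominal amount required is €430,143 scaled up by that factor.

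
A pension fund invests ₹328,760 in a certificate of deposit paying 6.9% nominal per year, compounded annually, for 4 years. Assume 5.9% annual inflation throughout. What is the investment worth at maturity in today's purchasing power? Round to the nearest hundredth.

₹341,354.75

Nominal value at maturity: ₹328,760 × (1 + 6.9%)^4 ≈ ₹429,328.57.
Price-level factor over 4 years: (1 + 5.9%)^4 ≈ 1.2577196334.
The maturity value deflated by that factor is the answer in today's purchasing power.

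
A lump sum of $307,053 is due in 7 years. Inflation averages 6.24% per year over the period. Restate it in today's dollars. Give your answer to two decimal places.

Price-level factor over 7 years: (1 + 6.24%)^7 ≈ 1.5276238641.
Purchasing power today: $307,053 divided by that factor.

$201,000.39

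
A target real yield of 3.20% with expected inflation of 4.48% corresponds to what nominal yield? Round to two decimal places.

7.82%

By the Fisher equation, 1 + r_nom = (1 + 3.20%)(1 + 4.48%) = 1.0320 × 1.0448 = 1.0782336.
So r_nom = 7.82336%.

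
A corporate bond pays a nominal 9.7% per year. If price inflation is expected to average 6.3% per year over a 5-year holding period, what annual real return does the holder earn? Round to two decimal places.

3.20%

With constant rates the annual real return is the same each year: (1+9.7%)/(1+6.3%) − 1 = 0.03198.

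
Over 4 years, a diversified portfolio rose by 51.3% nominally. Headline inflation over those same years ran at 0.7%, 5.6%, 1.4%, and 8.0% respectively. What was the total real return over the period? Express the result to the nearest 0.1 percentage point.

Cumulative inflation factor: 1.007 × 1.056 × 1.014 × 1.080 ≈ 1.16454.
Nominal growth factor: 1.51300. Real growth factor = 1.51300 / 1.16454 ≈ 1.29922.
Total real return ≈ 29.9223%.

29.9%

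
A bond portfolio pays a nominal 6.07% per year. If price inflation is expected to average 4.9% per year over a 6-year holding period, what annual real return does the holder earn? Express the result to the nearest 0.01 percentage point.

1.12%

With constant rates the annual real return is the same each year: (1+6.07%)/(1+4.9%) − 1 = 0.01115.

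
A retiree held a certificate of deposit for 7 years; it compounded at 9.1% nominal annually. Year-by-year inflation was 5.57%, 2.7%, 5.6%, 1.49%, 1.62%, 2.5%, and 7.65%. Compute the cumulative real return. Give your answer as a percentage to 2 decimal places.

41.21%

Cumulative inflation factor: 1.0557 × 1.027 × 1.056 × 1.0149 × 1.0162 × 1.025 × 1.0765 ≈ 1.30291.
Nominal growth factor: 1.83981. Real growth factor = 1.83981 / 1.30291 ≈ 1.41208.
Total real return ≈ 41.2076%.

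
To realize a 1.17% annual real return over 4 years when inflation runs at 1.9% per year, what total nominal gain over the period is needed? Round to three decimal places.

Required annual nominal rate: (1+1.17%)(1+1.9%) − 1 = 3.09223%.
Cumulative over 4 years: (1 + 0.0309223)^4 − 1 ≈ 0.12955.

12.955%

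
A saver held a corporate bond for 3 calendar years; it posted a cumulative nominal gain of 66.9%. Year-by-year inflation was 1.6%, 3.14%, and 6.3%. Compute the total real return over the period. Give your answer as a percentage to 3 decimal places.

Cumulative inflation factor: 1.016 × 1.0314 × 1.063 ≈ 1.11392.
Nominal growth factor: 1.66900. Real growth factor = 1.66900 / 1.11392 ≈ 1.49831.
Total real return ≈ 49.8312%.

49.831%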